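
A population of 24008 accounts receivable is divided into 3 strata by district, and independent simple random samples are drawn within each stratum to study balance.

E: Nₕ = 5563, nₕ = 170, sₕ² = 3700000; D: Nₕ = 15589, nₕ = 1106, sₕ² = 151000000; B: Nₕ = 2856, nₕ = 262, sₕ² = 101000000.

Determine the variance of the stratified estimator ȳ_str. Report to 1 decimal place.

Var(ȳ_str) = Σₕ Wₕ²(1 − fₕ)sₕ²/nₕ with Wₕ = Nₕ/N, N = 24008.
E: Wₕ = 0.23171443; term = 0.23171443²·(1 − 0.03055905)·3700000/170 = 1132.8706.
D: Wₕ = 0.64932522; term = 0.64932522²·(1 − 0.07094746)·151000000/1106 = 53479.414.
B: Wₕ = 0.11896035; term = 0.11896035²·(1 − 0.09173669)·101000000/262 = 4954.916.
Sum = 59567.201.

59567.2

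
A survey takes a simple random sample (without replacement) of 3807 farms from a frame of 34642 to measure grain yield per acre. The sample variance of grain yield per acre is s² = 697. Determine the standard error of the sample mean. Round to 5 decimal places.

Under SRS without replacement, Var(ȳ) = (1 − f)·s²/n with f = n/N = 3807/34642 = 0.10989550.
Var(ȳ) = (1 − 0.10989550)·697/3807 = 0.89010450·0.18308379 = 0.16296371.
SE(ȳ) = √(0.16296371) = 0.40369.

0.40369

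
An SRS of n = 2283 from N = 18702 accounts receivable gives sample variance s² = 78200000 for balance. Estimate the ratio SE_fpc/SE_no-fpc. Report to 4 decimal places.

0.9370

f = n/N = 2283/18702 = 0.12207251.
SE_no-fpc = √(s²/n) = 185.07613; SE_fpc = √((1−f)s²/n) = 173.41224.
Ratio = √(1−f) = 0.93697785.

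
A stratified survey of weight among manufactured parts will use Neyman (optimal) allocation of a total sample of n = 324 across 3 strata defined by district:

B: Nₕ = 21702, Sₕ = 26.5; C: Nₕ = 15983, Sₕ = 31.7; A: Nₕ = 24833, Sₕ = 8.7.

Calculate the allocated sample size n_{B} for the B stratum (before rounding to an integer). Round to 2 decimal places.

Neyman allocation: nₕ = n·NₕSₕ / Σⱼ NⱼSⱼ.
Σ NⱼSⱼ = 21702·26.5 + 15983·31.7 + 24833·8.7 = 1.2978112 × 10^6.
n_{B} = 324·21702·26.5 / (1.2978112 × 10^6) = 143.58.

143.58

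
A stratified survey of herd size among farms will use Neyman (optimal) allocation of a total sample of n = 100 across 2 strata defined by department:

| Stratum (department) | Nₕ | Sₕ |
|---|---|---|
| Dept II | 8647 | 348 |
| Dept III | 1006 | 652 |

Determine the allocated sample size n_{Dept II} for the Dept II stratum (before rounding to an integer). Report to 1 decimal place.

82.1

Neyman allocation: nₕ = n·NₕSₕ / Σⱼ NⱼSⱼ.
Σ NⱼSⱼ = 8647·348 + 1006·652 = 3.665068 × 10^6.
n_{Dept II} = 100·8647·348 / (3.665068 × 10^6) = 82.1.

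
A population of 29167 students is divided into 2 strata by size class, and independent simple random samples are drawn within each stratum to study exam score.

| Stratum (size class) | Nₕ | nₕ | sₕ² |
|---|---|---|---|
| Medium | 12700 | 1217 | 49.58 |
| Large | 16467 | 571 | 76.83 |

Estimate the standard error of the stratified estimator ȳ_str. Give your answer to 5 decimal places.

Var(ȳ_str) = Σₕ Wₕ²(1 − fₕ)sₕ²/nₕ with Wₕ = Nₕ/N, N = 29167.
Medium: Wₕ = 0.43542360; term = 0.43542360²·(1 − 0.09582677)·49.58/1217 = 0.0069837954.
Large: Wₕ = 0.56457640; term = 0.56457640²·(1 − 0.03467541)·76.83/571 = 0.041401258.
Sum = 0.048385053.
SE = √(0.048385053) = 0.21997.

0.21997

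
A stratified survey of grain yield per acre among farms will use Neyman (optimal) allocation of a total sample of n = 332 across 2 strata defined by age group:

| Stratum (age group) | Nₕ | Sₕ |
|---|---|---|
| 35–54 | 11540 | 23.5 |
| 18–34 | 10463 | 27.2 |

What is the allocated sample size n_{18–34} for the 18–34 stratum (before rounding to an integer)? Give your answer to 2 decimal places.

Neyman allocation: nₕ = n·NₕSₕ / Σⱼ NⱼSⱼ.
Σ NⱼSⱼ = 11540·23.5 + 10463·27.2 = 555783.6.
n_{18–34} = 332·10463·27.2 / 555783.6 = 170.00.

170.00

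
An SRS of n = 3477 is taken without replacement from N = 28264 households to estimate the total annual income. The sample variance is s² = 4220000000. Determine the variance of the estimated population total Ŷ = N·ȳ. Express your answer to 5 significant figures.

Var(Ŷ) = N²·Var(ȳ) = N²·(1 − n/N)·s²/n.
f = 3477/28264 = 0.12301868; Var(ȳ) = 0.87698132·4220000000/3477 = 1.0643834 × 10^6.
Var(Ŷ) = 28264² · (1.0643834 × 10^6) = 8.5028661 × 10^14.

8.5029 × 10^14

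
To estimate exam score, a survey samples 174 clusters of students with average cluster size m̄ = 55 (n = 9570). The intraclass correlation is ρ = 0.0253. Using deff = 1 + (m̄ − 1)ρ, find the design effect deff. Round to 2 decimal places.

deff = 1 + (55 − 1)·0.0253 = 1 + 1.3662 = 2.3662.

2.37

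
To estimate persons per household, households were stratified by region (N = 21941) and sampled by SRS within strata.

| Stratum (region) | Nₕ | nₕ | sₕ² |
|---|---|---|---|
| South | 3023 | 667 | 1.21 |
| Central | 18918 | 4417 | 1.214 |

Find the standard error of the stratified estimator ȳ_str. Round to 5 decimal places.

0.01354

Var(ȳ_str) = Σₕ Wₕ²(1 − fₕ)sₕ²/nₕ with Wₕ = Nₕ/N, N = 21941.
South: Wₕ = 0.13777859; term = 0.13777859²·(1 − 0.22064175)·1.21/667 = 2.6838617 × 10^-5.
Central: Wₕ = 0.86222141; term = 0.86222141²·(1 − 0.23348134)·1.214/4417 = 1.5662159 × 10^-4.
Sum = 1.8346021 × 10^-4.
SE = √(1.8346021 × 10^-4) = 0.01354.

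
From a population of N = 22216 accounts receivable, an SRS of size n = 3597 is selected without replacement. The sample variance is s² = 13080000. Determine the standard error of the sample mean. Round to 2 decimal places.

55.21

Under SRS without replacement, Var(ȳ) = (1 − f)·s²/n with f = n/N = 3597/22216 = 0.16191033.
Var(ȳ) = (1 − 0.16191033)·13080000/3597 = 0.83808967·3636.3636 = 3047.5988.
SE(ȳ) = √(3047.5988) = 55.21.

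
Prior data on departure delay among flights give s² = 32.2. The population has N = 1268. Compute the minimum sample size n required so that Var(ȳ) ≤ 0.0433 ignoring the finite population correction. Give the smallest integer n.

Without fpc, n₀ = s²/D = 32.2/0.0433 = 743.6490.
Rounding up, n = 744.

744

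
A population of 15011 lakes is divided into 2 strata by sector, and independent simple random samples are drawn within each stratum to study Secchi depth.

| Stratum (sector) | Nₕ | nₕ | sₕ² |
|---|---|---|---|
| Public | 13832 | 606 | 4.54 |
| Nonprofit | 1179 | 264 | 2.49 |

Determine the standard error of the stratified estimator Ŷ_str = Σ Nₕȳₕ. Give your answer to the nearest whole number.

Var(Ŷ_str) = Σₕ Nₕ²(1 − fₕ)sₕ²/nₕ.
Public: 13832²·(1 − 606/13832)·4.54/606 = 1.3705558 × 10^6.
Nonprofit: 1179²·(1 − 264/1179)·2.49/264 = 10174.904.
Sum = 1.3807307 × 10^6.
SE = √(1.3807307 × 10^6) = 1175.

1175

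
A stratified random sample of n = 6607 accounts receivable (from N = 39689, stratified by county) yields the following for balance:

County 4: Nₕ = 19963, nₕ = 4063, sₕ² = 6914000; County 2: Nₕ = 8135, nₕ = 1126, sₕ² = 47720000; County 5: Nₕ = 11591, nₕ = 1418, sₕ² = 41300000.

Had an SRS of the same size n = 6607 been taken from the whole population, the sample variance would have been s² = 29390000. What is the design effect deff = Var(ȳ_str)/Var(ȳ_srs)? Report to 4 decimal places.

Var(ȳ_str) = Σ Wₕ²(1−fₕ)sₕ²/nₕ with Wₕ = Nₕ/39689:
  County 4: (19963/39689)²·(1−4063/19963)·6914000/4063 = 342.89817
  County 2: (8135/39689)²·(1−1126/8135)·47720000/1126 = 1534.0353
  County 5: (11591/39689)²·(1−1418/11591)·41300000/1418 = 2180.2358
  → Var(ȳ_str) = 4057.1693.
Var(ȳ_srs) = (1 − 6607/39689)·29390000/6607 = 3707.805.
deff = 4057.1693 / 3707.805 = 1.0942.

1.0942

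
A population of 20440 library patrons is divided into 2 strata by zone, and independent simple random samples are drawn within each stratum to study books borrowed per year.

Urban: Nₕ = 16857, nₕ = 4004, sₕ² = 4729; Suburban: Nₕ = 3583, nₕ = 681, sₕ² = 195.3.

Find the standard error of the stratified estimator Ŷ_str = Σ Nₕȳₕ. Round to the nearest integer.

Var(Ŷ_str) = Σₕ Nₕ²(1 − fₕ)sₕ²/nₕ.
Urban: 16857²·(1 − 4004/16857)·4729/4004 = 2.5589396 × 10^8.
Suburban: 3583²·(1 − 681/3583)·195.3/681 = 2.9819431 × 10^6.
Sum = 2.588759 × 10^8.
SE = √(2.588759 × 10^8) = 16090.

16090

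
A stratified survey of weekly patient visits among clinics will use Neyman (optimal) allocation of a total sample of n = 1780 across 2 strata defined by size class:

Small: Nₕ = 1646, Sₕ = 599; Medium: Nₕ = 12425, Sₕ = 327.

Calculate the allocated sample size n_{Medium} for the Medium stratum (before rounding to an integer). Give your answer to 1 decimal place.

1432.4

Neyman allocation: nₕ = n·NₕSₕ / Σⱼ NⱼSⱼ.
Σ NⱼSⱼ = 1646·599 + 12425·327 = 5.048929 × 10^6.
n_{Medium} = 1780·12425·327 / (5.048929 × 10^6) = 1432.4.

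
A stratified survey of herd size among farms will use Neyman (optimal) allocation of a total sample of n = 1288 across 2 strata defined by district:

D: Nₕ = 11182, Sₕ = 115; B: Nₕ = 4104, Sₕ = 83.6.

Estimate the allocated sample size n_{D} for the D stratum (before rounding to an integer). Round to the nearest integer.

1017

Neyman allocation: nₕ = n·NₕSₕ / Σⱼ NⱼSⱼ.
Σ NⱼSⱼ = 11182·115 + 4104·83.6 = 1.6290244 × 10^6.
n_{D} = 1288·11182·115 / (1.6290244 × 10^6) = 1017.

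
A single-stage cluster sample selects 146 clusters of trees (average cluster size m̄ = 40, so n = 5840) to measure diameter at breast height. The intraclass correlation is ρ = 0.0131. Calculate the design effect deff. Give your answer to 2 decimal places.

1.51

deff = 1 + (40 − 1)·0.0131 = 1 + 0.5109 = 1.5109.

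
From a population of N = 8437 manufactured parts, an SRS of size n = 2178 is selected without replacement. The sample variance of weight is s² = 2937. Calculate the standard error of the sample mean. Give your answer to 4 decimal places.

1.0002

Under SRS without replacement, Var(ȳ) = (1 − f)·s²/n with f = n/N = 2178/8437 = 0.25814863.
Var(ȳ) = (1 − 0.25814863)·2937/2178 = 0.74185137·1.3484848 = 1.0003753.
SE(ȳ) = √(1.0003753) = 1.0002.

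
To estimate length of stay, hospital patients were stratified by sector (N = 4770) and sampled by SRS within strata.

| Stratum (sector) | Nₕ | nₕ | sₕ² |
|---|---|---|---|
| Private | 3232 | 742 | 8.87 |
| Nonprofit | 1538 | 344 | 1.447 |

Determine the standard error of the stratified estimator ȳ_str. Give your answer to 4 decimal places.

0.0676

Var(ȳ_str) = Σₕ Wₕ²(1 − fₕ)sₕ²/nₕ with Wₕ = Nₕ/N, N = 4770.
Private: Wₕ = 0.67756813; term = 0.67756813²·(1 − 0.22957921)·8.87/742 = 0.0042281818.
Nonprofit: Wₕ = 0.32243187; term = 0.32243187²·(1 − 0.22366710)·1.447/344 = 3.3949548 × 10^-4.
Sum = 0.0045676773.
SE = √(0.0045676773) = 0.0676.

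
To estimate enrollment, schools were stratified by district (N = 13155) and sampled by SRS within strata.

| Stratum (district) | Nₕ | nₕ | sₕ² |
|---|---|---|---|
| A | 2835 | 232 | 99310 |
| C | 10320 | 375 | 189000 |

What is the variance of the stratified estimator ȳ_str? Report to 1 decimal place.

Var(ȳ_str) = Σₕ Wₕ²(1 − fₕ)sₕ²/nₕ with Wₕ = Nₕ/N, N = 13155.
A: Wₕ = 0.21550741; term = 0.21550741²·(1 − 0.08183422)·99310/232 = 18.253684.
C: Wₕ = 0.78449259; term = 0.78449259²·(1 − 0.03633721)·189000/375 = 298.90509.
Sum = 317.15877.

317.2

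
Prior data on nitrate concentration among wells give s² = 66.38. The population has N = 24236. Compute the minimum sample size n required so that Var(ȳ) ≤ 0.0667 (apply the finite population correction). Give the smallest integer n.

956

Without fpc, n₀ = s²/D = 66.38/0.0667 = 995.2024.
With fpc, (1 − n/N)·s²/n ≤ D requires n ≥ n₀/(1 + n₀/N) = 995.2024/(1 + 995.2024/24236) = 955.9483.
Rounding up, n = 956.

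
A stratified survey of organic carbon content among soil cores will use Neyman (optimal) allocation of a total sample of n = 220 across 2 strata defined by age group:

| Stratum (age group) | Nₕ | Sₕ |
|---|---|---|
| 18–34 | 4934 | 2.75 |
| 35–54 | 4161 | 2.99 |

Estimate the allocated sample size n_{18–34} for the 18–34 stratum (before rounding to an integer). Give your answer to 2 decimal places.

114.77

Neyman allocation: nₕ = n·NₕSₕ / Σⱼ NⱼSⱼ.
Σ NⱼSⱼ = 4934·2.75 + 4161·2.99 = 26009.89.
n_{18–34} = 220·4934·2.75 / 26009.89 = 114.77.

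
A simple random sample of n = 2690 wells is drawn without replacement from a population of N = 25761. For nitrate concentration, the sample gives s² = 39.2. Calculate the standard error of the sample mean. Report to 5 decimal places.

0.11424

Under SRS without replacement, Var(ȳ) = (1 − f)·s²/n with f = n/N = 2690/25761 = 0.10442141.
Var(ȳ) = (1 − 0.10442141)·39.2/2690 = 0.89557859·0.014572491 = 0.013050811.
SE(ȳ) = √(0.013050811) = 0.11424.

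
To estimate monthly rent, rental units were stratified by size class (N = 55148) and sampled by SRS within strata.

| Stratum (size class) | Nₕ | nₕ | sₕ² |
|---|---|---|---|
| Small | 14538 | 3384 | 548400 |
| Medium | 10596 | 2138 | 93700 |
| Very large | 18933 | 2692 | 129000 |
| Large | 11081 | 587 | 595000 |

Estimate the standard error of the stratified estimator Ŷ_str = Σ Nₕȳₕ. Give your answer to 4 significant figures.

403500

Var(Ŷ_str) = Σₕ Nₕ²(1 − fₕ)sₕ²/nₕ.
Small: 14538²·(1 − 3384/14538)·548400/3384 = 2.627861 × 10^10.
Medium: 10596²·(1 − 2138/10596)·93700/2138 = 3.927729 × 10^9.
Very large: 18933²·(1 − 2692/18933)·129000/2692 = 1.4734889 × 10^10.
Large: 11081²·(1 − 587/11081)·595000/587 = 1.178688 × 10^11.
Sum = 1.6281003 × 10^11.
SE = √(1.6281003 × 10^11) = 403500.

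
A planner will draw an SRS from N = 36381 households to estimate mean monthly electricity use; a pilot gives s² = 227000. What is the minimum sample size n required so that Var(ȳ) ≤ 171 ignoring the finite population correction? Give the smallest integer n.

1328

Without fpc, n₀ = s²/D = 227000/171 = 1327.4854.
Rounding up, n = 1328.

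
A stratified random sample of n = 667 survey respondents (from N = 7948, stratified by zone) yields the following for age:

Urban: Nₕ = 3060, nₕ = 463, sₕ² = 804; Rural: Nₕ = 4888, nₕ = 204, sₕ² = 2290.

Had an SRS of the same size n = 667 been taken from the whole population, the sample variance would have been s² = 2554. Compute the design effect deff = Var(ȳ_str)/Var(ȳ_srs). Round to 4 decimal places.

Var(ȳ_str) = Σ Wₕ²(1−fₕ)sₕ²/nₕ with Wₕ = Nₕ/7948:
  Urban: (3060/7948)²·(1−463/3060)·804/463 = 0.21845034
  Rural: (4888/7948)²·(1−204/4888)·2290/204 = 4.0685315
  → Var(ȳ_str) = 4.2869818.
Var(ȳ_srs) = (1 − 667/7948)·2554/667 = 3.5077468.
deff = 4.2869818 / 3.5077468 = 1.2221.

1.2221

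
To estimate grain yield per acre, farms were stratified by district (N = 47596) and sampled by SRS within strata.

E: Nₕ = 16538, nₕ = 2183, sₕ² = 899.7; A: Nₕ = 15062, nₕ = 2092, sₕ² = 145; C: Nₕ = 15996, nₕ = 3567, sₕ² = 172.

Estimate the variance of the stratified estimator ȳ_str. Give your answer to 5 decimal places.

Var(ȳ_str) = Σₕ Wₕ²(1 − fₕ)sₕ²/nₕ with Wₕ = Nₕ/N, N = 47596.
E: Wₕ = 0.34746617; term = 0.34746617²·(1 − 0.13199903)·899.7/2183 = 0.043190602.
A: Wₕ = 0.31645516; term = 0.31645516²·(1 − 0.13889258)·145/2092 = 0.0059770657.
C: Wₕ = 0.33607866; term = 0.33607866²·(1 − 0.22299325)·172/3567 = 0.004231867.
Sum = 0.053399535.

0.05340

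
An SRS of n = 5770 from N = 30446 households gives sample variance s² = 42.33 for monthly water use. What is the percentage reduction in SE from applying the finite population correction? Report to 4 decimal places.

f = n/N = 5770/30446 = 0.18951586.
SE_no-fpc = √(s²/n) = 0.085651747; SE_fpc = √((1−f)s²/n) = 0.077109607.
Ratio = √(1−f) = 0.90026892. Reduction = 100·(1 − 0.90026892) = 9.9731%.

9.9731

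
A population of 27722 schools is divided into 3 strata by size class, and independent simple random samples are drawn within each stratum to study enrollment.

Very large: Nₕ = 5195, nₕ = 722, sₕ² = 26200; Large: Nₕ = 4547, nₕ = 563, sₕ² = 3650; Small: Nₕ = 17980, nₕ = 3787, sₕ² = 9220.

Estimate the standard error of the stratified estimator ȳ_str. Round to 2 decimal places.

Var(ȳ_str) = Σₕ Wₕ²(1 − fₕ)sₕ²/nₕ with Wₕ = Nₕ/N, N = 27722.
Very large: Wₕ = 0.18739629; term = 0.18739629²·(1 − 0.13897979)·26200/722 = 1.0972344.
Large: Wₕ = 0.16402135; term = 0.16402135²·(1 − 0.12381790)·3650/563 = 0.1528198.
Small: Wₕ = 0.64858235; term = 0.64858235²·(1 − 0.21062291)·9220/3787 = 0.80844483.
Sum = 2.058499.
SE = √(2.058499) = 1.43.

1.43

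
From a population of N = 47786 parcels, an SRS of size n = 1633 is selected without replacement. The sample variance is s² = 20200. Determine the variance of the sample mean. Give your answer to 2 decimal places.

Under SRS without replacement, Var(ȳ) = (1 − f)·s²/n with f = n/N = 1633/47786 = 0.03417319.
Var(ȳ) = (1 − 0.03417319)·20200/1633 = 0.96582681·12.369871 = 11.947153.

11.95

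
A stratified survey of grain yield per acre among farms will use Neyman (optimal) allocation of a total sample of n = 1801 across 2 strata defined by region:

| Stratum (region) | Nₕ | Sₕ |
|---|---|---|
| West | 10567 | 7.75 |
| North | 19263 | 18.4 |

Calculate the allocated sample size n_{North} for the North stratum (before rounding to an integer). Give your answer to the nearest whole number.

Neyman allocation: nₕ = n·NₕSₕ / Σⱼ NⱼSⱼ.
Σ NⱼSⱼ = 10567·7.75 + 19263·18.4 = 436333.45.
n_{North} = 1801·19263·18.4 / 436333.45 = 1463.

1463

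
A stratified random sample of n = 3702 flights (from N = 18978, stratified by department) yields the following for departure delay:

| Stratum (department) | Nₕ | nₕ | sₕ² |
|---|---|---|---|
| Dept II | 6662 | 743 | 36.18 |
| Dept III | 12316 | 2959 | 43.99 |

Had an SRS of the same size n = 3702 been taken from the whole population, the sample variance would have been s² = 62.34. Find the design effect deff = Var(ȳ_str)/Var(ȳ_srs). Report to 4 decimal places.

0.7443

Var(ȳ_str) = Σ Wₕ²(1−fₕ)sₕ²/nₕ with Wₕ = Nₕ/18978:
  Dept II: (6662/18978)²·(1−743/6662)·36.18/743 = 0.0053312842
  Dept III: (12316/18978)²·(1−2959/12316)·43.99/2959 = 0.0047567949
  → Var(ȳ_str) = 0.010088079.
Var(ȳ_srs) = (1 − 3702/18978)·62.34/3702 = 0.01355469.
deff = 0.010088079 / 0.01355469 = 0.7443.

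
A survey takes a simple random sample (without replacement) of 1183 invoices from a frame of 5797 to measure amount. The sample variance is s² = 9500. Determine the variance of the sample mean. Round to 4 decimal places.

Under SRS without replacement, Var(ȳ) = (1 − f)·s²/n with f = n/N = 1183/5797 = 0.20407107.
Var(ȳ) = (1 − 0.20407107)·9500/1183 = 0.79592893·8.0304311 = 6.3916524.

6.3917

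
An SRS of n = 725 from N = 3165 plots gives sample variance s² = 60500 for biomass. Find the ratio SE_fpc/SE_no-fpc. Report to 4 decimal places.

f = n/N = 725/3165 = 0.22906793.
SE_no-fpc = √(s²/n) = 9.1350028; SE_fpc = √((1−f)s²/n) = 8.0207825.
Ratio = √(1−f) = 0.87802737.

0.8780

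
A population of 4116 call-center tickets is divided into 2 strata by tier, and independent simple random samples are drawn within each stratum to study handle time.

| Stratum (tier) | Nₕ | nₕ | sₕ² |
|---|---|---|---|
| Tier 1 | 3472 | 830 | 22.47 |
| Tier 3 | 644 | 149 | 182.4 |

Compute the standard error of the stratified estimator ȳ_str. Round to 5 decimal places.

Var(ȳ_str) = Σₕ Wₕ²(1 − fₕ)sₕ²/nₕ with Wₕ = Nₕ/N, N = 4116.
Tier 1: Wₕ = 0.84353741; term = 0.84353741²·(1 − 0.23905530)·22.47/830 = 0.014658407.
Tier 3: Wₕ = 0.15646259; term = 0.15646259²·(1 − 0.23136646)·182.4/149 = 0.023034506.
Sum = 0.037692913.
SE = √(0.037692913) = 0.19415.

0.19415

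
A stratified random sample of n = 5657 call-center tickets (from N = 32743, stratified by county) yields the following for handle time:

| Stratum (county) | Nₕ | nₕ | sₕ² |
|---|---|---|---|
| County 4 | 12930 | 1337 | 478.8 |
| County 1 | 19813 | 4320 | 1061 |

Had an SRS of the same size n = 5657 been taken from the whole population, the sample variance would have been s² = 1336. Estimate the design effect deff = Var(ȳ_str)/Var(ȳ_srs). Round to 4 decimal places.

Var(ȳ_str) = Σ Wₕ²(1−fₕ)sₕ²/nₕ with Wₕ = Nₕ/32743:
  County 4: (12930/32743)²·(1−1337/12930)·478.8/1337 = 0.050070296
  County 1: (19813/32743)²·(1−4320/19813)·1061/4320 = 0.070320259
  → Var(ȳ_str) = 0.12039056.
Var(ȳ_srs) = (1 − 5657/32743)·1336/5657 = 0.19536497.
deff = 0.12039056 / 0.19536497 = 0.6162.

0.6162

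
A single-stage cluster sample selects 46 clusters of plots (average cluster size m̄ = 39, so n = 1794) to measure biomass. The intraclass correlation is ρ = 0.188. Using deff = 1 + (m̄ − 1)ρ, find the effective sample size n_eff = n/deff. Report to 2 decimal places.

deff = 1 + (39 − 1)·0.188 = 1 + 7.144 = 8.144.
n_eff = 1794 / 8.144 = 220.28.

220.28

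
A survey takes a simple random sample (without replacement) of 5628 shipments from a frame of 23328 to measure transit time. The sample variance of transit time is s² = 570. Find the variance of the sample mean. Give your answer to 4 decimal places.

0.0768

Under SRS without replacement, Var(ȳ) = (1 − f)·s²/n with f = n/N = 5628/23328 = 0.24125514.
Var(ȳ) = (1 − 0.24125514)·570/5628 = 0.75874486·0.10127932 = 0.076845161.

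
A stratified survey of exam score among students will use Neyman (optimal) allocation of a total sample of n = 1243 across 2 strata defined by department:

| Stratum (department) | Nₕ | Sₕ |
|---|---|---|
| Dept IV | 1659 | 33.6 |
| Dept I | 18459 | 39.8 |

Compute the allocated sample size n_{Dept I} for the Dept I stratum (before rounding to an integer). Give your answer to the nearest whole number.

Neyman allocation: nₕ = n·NₕSₕ / Σⱼ NⱼSⱼ.
Σ NⱼSⱼ = 1659·33.6 + 18459·39.8 = 790410.6.
n_{Dept I} = 1243·18459·39.8 / 790410.6 = 1155.

1155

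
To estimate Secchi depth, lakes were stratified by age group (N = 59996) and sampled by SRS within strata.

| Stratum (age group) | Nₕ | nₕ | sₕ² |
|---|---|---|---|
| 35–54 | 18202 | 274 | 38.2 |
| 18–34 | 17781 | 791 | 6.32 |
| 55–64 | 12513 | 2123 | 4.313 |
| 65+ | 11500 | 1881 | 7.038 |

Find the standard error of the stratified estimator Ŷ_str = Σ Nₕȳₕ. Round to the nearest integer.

Var(Ŷ_str) = Σₕ Nₕ²(1 − fₕ)sₕ²/nₕ.
35–54: 18202²·(1 − 274/18202)·38.2/274 = 4.5495009 × 10^7.
18–34: 17781²·(1 − 791/17781)·6.32/791 = 2.4137382 × 10^6.
55–64: 12513²·(1 − 2123/12513)·4.313/2123 = 264123.14.
65+: 11500²·(1 − 1881/11500)·7.038/1881 = 413893.14.
Sum = 4.8586763 × 10^7.
SE = √(4.8586763 × 10^7) = 6970.

6970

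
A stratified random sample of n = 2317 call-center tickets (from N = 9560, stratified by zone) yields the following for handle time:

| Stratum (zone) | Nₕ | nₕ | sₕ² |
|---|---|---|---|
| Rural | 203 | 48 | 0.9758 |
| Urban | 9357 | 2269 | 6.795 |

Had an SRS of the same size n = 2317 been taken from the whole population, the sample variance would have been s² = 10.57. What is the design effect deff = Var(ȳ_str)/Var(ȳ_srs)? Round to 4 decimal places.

Var(ȳ_str) = Σ Wₕ²(1−fₕ)sₕ²/nₕ with Wₕ = Nₕ/9560:
  Rural: (203/9560)²·(1−48/203)·0.9758/48 = 6.998928 × 10^-6
  Urban: (9357/9560)²·(1−2269/9357)·6.795/2269 = 0.0021731991
  → Var(ȳ_str) = 0.002180198.
Var(ȳ_srs) = (1 − 2317/9560)·10.57/2317 = 0.003456285.
deff = 0.002180198 / 0.003456285 = 0.6308.

0.6308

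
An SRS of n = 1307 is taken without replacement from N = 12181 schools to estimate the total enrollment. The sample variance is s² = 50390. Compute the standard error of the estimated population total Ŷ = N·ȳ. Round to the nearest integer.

71461

Var(Ŷ) = N²·Var(ȳ) = N²·(1 − n/N)·s²/n.
f = 1307/12181 = 0.10729825; Var(ȳ) = 0.89270175·50390/1307 = 34.41717.
Var(Ŷ) = 12181² · 34.41717 = 5.1067082 × 10^9.
SE(Ŷ) = √(5.1067082 × 10^9) = 71461.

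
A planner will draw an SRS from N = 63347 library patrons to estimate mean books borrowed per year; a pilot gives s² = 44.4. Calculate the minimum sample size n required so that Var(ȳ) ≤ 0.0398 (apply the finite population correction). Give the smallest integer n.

1097

Without fpc, n₀ = s²/D = 44.4/0.0398 = 1115.5779.
With fpc, (1 − n/N)·s²/n ≤ D requires n ≥ n₀/(1 + n₀/N) = 1115.5779/(1 + 1115.5779/63347) = 1096.2719.
Rounding up, n = 1097.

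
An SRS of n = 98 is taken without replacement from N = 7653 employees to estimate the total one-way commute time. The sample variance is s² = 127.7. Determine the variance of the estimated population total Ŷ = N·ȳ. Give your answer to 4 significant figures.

7.534 × 10^7

Var(Ŷ) = N²·Var(ȳ) = N²·(1 − n/N)·s²/n.
f = 98/7653 = 0.01280544; Var(ȳ) = 0.98719456·127.7/98 = 1.286375.
Var(Ŷ) = 7653² · 1.286375 = 7.5340937 × 10^7.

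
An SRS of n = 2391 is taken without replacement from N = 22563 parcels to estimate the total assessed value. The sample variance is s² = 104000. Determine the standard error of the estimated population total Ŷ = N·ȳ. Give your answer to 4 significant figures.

Var(Ŷ) = N²·Var(ȳ) = N²·(1 − n/N)·s²/n.
f = 2391/22563 = 0.10596995; Var(ȳ) = 0.89403005·104000/2391 = 38.887129.
Var(Ŷ) = 22563² · 38.887129 = 1.9797008 × 10^10.
SE(Ŷ) = √(1.9797008 × 10^10) = 140700.

140700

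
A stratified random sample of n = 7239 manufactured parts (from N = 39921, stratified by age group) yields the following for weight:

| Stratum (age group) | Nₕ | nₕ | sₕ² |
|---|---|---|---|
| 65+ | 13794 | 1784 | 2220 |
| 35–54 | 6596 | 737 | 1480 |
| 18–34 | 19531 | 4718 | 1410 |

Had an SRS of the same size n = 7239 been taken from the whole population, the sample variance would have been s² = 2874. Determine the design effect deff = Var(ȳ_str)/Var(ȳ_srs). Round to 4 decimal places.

0.7147

Var(ȳ_str) = Σ Wₕ²(1−fₕ)sₕ²/nₕ with Wₕ = Nₕ/39921:
  65+: (13794/39921)²·(1−1784/13794)·2220/1784 = 0.12935658
  35–54: (6596/39921)²·(1−737/6596)·1480/737 = 0.048696253
  18–34: (19531/39921)²·(1−4718/19531)·1410/4718 = 0.054253262
  → Var(ȳ_str) = 0.2323061.
Var(ȳ_srs) = (1 − 7239/39921)·2874/7239 = 0.32502398.
deff = 0.2323061 / 0.32502398 = 0.7147.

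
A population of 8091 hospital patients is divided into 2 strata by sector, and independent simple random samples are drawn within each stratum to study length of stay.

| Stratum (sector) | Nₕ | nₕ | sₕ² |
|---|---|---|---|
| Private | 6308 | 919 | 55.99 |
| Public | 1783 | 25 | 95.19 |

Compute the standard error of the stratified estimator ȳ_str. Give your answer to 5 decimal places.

0.46255

Var(ȳ_str) = Σₕ Wₕ²(1 − fₕ)sₕ²/nₕ with Wₕ = Nₕ/N, N = 8091.
Private: Wₕ = 0.77963169; term = 0.77963169²·(1 − 0.14568802)·55.99/919 = 0.031636645.
Public: Wₕ = 0.22036831; term = 0.22036831²·(1 − 0.01402131)·95.19/25 = 0.18231279.
Sum = 0.21394944.
SE = √(0.21394944) = 0.46255.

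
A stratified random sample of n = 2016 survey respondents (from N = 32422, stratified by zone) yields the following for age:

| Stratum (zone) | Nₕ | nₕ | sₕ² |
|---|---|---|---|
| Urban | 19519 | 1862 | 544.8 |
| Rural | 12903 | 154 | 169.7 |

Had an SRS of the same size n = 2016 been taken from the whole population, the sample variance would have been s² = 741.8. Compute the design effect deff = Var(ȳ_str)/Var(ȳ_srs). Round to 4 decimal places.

0.7777

Var(ȳ_str) = Σ Wₕ²(1−fₕ)sₕ²/nₕ with Wₕ = Nₕ/32422:
  Urban: (19519/32422)²·(1−1862/19519)·544.8/1862 = 0.095929526
  Rural: (12903/32422)²·(1−154/12903)·169.7/154 = 0.1724441
  → Var(ȳ_str) = 0.26837363.
Var(ȳ_srs) = (1 − 2016/32422)·741.8/2016 = 0.34507682.
deff = 0.26837363 / 0.34507682 = 0.7777.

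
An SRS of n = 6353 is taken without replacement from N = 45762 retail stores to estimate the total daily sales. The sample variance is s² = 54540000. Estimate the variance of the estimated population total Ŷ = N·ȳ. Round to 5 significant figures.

1.5482 × 10^13

Var(Ŷ) = N²·Var(ȳ) = N²·(1 − n/N)·s²/n.
f = 6353/45762 = 0.13882697; Var(ȳ) = 0.86117303·54540000/6353 = 7393.102.
Var(Ŷ) = 45762² · 7393.102 = 1.5482343 × 10^13.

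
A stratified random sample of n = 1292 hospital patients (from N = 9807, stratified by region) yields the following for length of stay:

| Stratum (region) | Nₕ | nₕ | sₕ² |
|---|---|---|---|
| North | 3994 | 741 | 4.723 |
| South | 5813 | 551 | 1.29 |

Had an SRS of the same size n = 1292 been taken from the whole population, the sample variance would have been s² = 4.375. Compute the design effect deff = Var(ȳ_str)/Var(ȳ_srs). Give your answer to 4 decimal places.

Var(ȳ_str) = Σ Wₕ²(1−fₕ)sₕ²/nₕ with Wₕ = Nₕ/9807:
  North: (3994/9807)²·(1−741/3994)·4.723/741 = 8.6103243 × 10^-4
  South: (5813/9807)²·(1−551/5813)·1.29/551 = 7.4458953 × 10^-4
  → Var(ȳ_str) = 0.001605622.
Var(ȳ_srs) = (1 − 1292/9807)·4.375/1292 = 0.002940113.
deff = 0.001605622 / 0.002940113 = 0.5461.

0.5461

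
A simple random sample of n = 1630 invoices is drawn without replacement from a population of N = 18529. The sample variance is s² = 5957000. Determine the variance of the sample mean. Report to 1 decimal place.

Under SRS without replacement, Var(ȳ) = (1 − f)·s²/n with f = n/N = 1630/18529 = 0.08797021.
Var(ȳ) = (1 − 0.08797021)·5957000/1630 = 0.91202979·3654.6012 = 3333.1052.

3333.1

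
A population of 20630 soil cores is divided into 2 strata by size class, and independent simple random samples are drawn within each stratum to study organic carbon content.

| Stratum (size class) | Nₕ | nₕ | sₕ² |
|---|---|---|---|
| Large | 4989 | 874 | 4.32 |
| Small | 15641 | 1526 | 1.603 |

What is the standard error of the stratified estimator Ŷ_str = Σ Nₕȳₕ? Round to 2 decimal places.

577.40

Var(Ŷ_str) = Σₕ Nₕ²(1 − fₕ)sₕ²/nₕ.
Large: 4989²·(1 − 874/4989)·4.32/874 = 101474.21.
Small: 15641²·(1 − 1526/15641)·1.603/1526 = 231912.62.
Sum = 333386.83.
SE = √(333386.83) = 577.40.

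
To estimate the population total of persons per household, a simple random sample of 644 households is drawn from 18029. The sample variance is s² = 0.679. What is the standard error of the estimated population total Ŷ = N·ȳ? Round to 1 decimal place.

574.9

Var(Ŷ) = N²·Var(ȳ) = N²·(1 − n/N)·s²/n.
f = 644/18029 = 0.03572023; Var(ȳ) = 0.96427977·0.679/644 = 0.0010166863.
Var(Ŷ) = 18029² · 0.0010166863 = 330468.64.
SE(Ŷ) = √(330468.64) = 574.9.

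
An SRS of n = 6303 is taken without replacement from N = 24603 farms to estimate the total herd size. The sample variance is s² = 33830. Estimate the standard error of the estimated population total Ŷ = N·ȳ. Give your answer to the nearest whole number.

49158

Var(Ŷ) = N²·Var(ȳ) = N²·(1 − n/N)·s²/n.
f = 6303/24603 = 0.25618827; Var(ȳ) = 0.74381173·33830/6303 = 3.9922499.
Var(Ŷ) = 24603² · 3.9922499 = 2.4165392 × 10^9.
SE(Ŷ) = √(2.4165392 × 10^9) = 49158.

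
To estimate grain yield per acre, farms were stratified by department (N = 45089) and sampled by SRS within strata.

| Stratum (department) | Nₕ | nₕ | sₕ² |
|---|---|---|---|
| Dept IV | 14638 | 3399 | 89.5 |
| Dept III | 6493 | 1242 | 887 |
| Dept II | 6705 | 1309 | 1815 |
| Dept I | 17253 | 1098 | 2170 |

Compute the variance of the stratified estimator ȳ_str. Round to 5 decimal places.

0.30973

Var(ȳ_str) = Σₕ Wₕ²(1 − fₕ)sₕ²/nₕ with Wₕ = Nₕ/N, N = 45089.
Dept IV: Wₕ = 0.32464681; term = 0.32464681²·(1 − 0.23220385)·89.5/3399 = 0.0021307872.
Dept III: Wₕ = 0.14400408; term = 0.14400408²·(1 − 0.19128292)·887/1242 = 0.011977005.
Dept II: Wₕ = 0.14870589; term = 0.14870589²·(1 − 0.19522744)·1815/1309 = 0.024675531.
Dept I: Wₕ = 0.38264322; term = 0.38264322²·(1 − 0.06364111)·2170/1098 = 0.27094914.
Sum = 0.30973246.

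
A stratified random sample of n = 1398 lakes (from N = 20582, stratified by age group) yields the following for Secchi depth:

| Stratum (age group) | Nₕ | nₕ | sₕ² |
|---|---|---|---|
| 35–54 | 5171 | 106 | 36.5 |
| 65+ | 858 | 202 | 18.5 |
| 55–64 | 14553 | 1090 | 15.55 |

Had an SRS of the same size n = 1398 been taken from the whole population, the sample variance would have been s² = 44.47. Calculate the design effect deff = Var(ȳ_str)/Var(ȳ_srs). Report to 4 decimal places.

0.9447

Var(ȳ_str) = Σ Wₕ²(1−fₕ)sₕ²/nₕ with Wₕ = Nₕ/20582:
  35–54: (5171/20582)²·(1−106/5171)·36.5/106 = 0.021289518
  65+: (858/20582)²·(1−202/858)·18.5/202 = 1.216848 × 10^-4
  55–64: (14553/20582)²·(1−1090/14553)·15.55/1090 = 0.0065981643
  → Var(ȳ_str) = 0.028009367.
Var(ȳ_srs) = (1 − 1398/20582)·44.47/1398 = 0.029649102.
deff = 0.028009367 / 0.029649102 = 0.9447.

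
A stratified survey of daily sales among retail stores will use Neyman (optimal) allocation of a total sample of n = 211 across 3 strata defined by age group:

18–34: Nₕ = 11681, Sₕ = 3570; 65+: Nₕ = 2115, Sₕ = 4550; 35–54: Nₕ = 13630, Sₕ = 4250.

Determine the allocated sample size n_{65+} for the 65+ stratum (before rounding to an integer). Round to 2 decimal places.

18.59

Neyman allocation: nₕ = n·NₕSₕ / Σⱼ NⱼSⱼ.
Σ NⱼSⱼ = 11681·3570 + 2115·4550 + 13630·4250 = 1.0925192 × 10^8.
n_{65+} = 211·2115·4550 / (1.0925192 × 10^8) = 18.59.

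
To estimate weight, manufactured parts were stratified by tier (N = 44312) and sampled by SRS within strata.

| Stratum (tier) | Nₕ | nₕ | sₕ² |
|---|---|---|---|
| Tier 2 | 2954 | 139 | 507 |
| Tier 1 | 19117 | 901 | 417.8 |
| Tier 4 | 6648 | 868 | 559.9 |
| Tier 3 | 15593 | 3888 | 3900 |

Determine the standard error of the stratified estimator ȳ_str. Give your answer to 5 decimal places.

0.45116

Var(ȳ_str) = Σₕ Wₕ²(1 − fₕ)sₕ²/nₕ with Wₕ = Nₕ/N, N = 44312.
Tier 2: Wₕ = 0.06666366; term = 0.06666366²·(1 − 0.04705484)·507/139 = 0.015446829.
Tier 1: Wₕ = 0.43141813; term = 0.43141813²·(1 − 0.04713083)·417.8/901 = 0.082238219.
Tier 4: Wₕ = 0.15002708; term = 0.15002708²·(1 − 0.13056558)·559.9/868 = 0.012623125.
Tier 3: Wₕ = 0.35189114; term = 0.35189114²·(1 − 0.24934265)·3900/3888 = 0.093238815.
Sum = 0.20354699.
SE = √(0.20354699) = 0.45116.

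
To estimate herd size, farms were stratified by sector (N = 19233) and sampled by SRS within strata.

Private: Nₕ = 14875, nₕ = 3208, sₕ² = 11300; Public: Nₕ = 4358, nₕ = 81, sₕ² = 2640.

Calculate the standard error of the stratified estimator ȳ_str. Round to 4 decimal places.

Var(ȳ_str) = Σₕ Wₕ²(1 − fₕ)sₕ²/nₕ with Wₕ = Nₕ/N, N = 19233.
Private: Wₕ = 0.77341028; term = 0.77341028²·(1 − 0.21566387)·11300/3208 = 1.6525941.
Public: Wₕ = 0.22658972; term = 0.22658972²·(1 − 0.01858651)·2640/81 = 1.6422956.
Sum = 3.2948897.
SE = √(3.2948897) = 1.8152.

1.8152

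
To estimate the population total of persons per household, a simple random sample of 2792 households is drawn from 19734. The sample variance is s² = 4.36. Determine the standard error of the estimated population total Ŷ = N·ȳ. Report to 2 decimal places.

722.56

Var(Ŷ) = N²·Var(ȳ) = N²·(1 − n/N)·s²/n.
f = 2792/19734 = 0.14148171; Var(ȳ) = 0.85851829·4.36/2792 = 0.0013406661.
Var(Ŷ) = 19734² · 0.0013406661 = 522096.61.
SE(Ŷ) = √(522096.61) = 722.56.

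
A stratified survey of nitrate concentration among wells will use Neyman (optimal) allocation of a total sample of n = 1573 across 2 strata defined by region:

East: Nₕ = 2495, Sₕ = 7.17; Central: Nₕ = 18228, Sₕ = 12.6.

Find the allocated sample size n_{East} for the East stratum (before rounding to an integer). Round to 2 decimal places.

113.67

Neyman allocation: nₕ = n·NₕSₕ / Σⱼ NⱼSⱼ.
Σ NⱼSⱼ = 2495·7.17 + 18228·12.6 = 247561.95.
n_{East} = 1573·2495·7.17 / 247561.95 = 113.67.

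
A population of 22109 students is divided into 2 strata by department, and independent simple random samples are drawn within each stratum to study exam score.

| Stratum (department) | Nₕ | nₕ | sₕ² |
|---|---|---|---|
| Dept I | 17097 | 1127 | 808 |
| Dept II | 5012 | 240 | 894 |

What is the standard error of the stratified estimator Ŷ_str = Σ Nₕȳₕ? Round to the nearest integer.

16877

Var(Ŷ_str) = Σₕ Nₕ²(1 − fₕ)sₕ²/nₕ.
Dept I: 17097²·(1 − 1127/17097)·808/1127 = 1.9575473 × 10^8.
Dept II: 5012²·(1 − 240/5012)·894/240 = 8.9091808 × 10^7.
Sum = 2.8484654 × 10^8.
SE = √(2.8484654 × 10^8) = 16877.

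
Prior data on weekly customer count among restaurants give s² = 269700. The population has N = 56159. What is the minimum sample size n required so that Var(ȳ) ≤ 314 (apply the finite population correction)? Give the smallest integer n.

Without fpc, n₀ = s²/D = 269700/314 = 858.9172.
With fpc, (1 − n/N)·s²/n ≤ D requires n ≥ n₀/(1 + n₀/N) = 858.9172/(1 + 858.9172/56159) = 845.9785.
Rounding up, n = 846.

846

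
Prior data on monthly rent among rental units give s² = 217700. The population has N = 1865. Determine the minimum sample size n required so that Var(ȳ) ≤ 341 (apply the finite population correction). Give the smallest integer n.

Without fpc, n₀ = s²/D = 217700/341 = 638.4164.
With fpc, (1 − n/N)·s²/n ≤ D requires n ≥ n₀/(1 + n₀/N) = 638.4164/(1 + 638.4164/1865) = 475.6087.
Rounding up, n = 476.

476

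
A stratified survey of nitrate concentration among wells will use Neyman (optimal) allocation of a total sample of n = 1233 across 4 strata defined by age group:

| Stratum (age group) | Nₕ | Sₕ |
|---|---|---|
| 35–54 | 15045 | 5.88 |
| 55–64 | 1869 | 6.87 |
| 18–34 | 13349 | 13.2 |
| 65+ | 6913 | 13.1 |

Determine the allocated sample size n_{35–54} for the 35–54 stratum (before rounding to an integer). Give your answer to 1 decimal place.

296.3

Neyman allocation: nₕ = n·NₕSₕ / Σⱼ NⱼSⱼ.
Σ NⱼSⱼ = 15045·5.88 + 1869·6.87 + 13349·13.2 + 6913·13.1 = 368071.73.
n_{35–54} = 1233·15045·5.88 / 368071.73 = 296.3.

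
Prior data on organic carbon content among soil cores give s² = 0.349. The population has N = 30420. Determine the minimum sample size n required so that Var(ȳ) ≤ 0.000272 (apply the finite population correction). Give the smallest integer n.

Without fpc, n₀ = s²/D = 0.349/0.000272 = 1283.0882.
With fpc, (1 − n/N)·s²/n ≤ D requires n ≥ n₀/(1 + n₀/N) = 1283.0882/(1 + 1283.0882/30420) = 1231.1590.
Rounding up, n = 1232.

1232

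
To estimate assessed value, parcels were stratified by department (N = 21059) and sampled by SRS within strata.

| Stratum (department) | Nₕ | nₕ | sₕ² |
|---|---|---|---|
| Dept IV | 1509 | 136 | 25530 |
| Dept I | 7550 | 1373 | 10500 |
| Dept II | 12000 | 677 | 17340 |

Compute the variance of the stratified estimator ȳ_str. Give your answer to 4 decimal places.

9.5286

Var(ȳ_str) = Σₕ Wₕ²(1 − fₕ)sₕ²/nₕ with Wₕ = Nₕ/N, N = 21059.
Dept IV: Wₕ = 0.07165582; term = 0.07165582²·(1 − 0.09012591)·25530/136 = 0.87699314.
Dept I: Wₕ = 0.35851655; term = 0.35851655²·(1 − 0.18185430)·10500/1373 = 0.80420696.
Dept II: Wₕ = 0.56982763; term = 0.56982763²·(1 − 0.05641667)·17340/677 = 7.8474343.
Sum = 9.5286344.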